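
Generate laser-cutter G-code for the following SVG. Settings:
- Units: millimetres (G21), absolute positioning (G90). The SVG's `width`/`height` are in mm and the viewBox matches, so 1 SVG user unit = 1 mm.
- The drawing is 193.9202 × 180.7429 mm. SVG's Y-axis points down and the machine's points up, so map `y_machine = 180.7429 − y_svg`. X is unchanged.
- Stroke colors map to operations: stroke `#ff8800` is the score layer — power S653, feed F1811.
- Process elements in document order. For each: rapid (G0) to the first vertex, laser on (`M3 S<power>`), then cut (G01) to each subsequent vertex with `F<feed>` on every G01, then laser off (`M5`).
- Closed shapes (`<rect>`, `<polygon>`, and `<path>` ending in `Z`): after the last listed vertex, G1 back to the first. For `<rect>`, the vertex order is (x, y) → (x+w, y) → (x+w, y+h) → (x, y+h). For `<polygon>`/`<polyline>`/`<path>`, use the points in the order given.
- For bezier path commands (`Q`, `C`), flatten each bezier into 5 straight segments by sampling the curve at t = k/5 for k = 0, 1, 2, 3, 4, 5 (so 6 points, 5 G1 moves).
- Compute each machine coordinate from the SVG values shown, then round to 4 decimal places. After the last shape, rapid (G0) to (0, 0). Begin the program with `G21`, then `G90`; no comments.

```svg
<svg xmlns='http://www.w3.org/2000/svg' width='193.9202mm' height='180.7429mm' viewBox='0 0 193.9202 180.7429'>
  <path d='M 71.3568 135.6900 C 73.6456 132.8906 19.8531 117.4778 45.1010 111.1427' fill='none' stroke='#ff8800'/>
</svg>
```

G21
G90
G0 X71.3568 Y45.0529
M3 S653
G01 X67.0813 Y48.0726 F1811
G01 X55.8321 Y53.0784 F1811
G01 X44.0951 Y59.0290 F1811
G01 X38.3561 Y64.8833 F1811
G01 X45.1010 Y69.6002 F1811
M5
G0 X0.0000 Y0.0000

viewBox `0 0 193.9202 180.7429` with mm width/height → 1 unit = 1 mm. Flip: y_m = 180.7429 − y_svg.

**Shape 1** — `<path>` cubic bezier, stroke `#ff8800` → score (S653, F1811). Control points (SVG): P0=(71.3568,135.6900), P1=(73.6456,132.8906), P2=(19.8531,117.4778), P3=(45.1010,111.1427); sampled at t=k/5. Machine vertices: (71.3568,45.0529) → (67.0813,48.0726) → (55.8321,53.0784) → (44.0951,59.0290) → (38.3561,64.8833) → (45.1010,69.6002). Open path.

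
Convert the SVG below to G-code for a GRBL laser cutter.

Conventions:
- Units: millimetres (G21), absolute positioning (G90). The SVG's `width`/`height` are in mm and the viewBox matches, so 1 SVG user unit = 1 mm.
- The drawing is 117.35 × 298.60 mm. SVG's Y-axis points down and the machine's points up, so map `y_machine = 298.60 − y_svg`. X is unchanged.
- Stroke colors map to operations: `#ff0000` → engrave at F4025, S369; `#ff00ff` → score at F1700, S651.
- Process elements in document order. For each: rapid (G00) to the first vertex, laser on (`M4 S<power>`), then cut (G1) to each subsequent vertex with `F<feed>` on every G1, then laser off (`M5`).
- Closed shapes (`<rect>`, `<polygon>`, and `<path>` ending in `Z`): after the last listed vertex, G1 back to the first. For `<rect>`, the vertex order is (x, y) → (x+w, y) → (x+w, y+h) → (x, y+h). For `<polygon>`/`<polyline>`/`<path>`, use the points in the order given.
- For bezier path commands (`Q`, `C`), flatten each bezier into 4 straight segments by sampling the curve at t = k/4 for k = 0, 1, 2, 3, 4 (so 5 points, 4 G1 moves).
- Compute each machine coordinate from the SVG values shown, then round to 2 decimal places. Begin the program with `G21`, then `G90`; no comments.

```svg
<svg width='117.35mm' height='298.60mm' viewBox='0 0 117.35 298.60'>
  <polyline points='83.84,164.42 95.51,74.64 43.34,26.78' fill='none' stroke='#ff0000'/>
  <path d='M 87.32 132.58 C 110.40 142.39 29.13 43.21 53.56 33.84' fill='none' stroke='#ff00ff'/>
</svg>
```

G21
G90
G00 X83.84 Y134.18
M4 S369
G1 X95.51 Y223.96 F4025
G1 X43.34 Y271.82 F4025
M5
G00 X87.32 Y166.02
M4 S651
G1 X88.35 Y175.99 F1700
G1 X69.93 Y208.20 F1700
G1 X51.77 Y244.00 F1700
G1 X53.56 Y264.76 F1700
M5

1 u = 1 mm; y_m = 298.60 − y.

[1] `<polyline>` open polyline, #ff0000→engrave S369 F4025: (83.84,134.18) → (95.51,223.96) → (43.34,271.82)

[2] `<path>` cubic bezier, #ff00ff→score S651 F1700: (87.32,166.02) → (88.35,175.99) → (69.93,208.20) → (51.77,244.00) → (53.56,264.76)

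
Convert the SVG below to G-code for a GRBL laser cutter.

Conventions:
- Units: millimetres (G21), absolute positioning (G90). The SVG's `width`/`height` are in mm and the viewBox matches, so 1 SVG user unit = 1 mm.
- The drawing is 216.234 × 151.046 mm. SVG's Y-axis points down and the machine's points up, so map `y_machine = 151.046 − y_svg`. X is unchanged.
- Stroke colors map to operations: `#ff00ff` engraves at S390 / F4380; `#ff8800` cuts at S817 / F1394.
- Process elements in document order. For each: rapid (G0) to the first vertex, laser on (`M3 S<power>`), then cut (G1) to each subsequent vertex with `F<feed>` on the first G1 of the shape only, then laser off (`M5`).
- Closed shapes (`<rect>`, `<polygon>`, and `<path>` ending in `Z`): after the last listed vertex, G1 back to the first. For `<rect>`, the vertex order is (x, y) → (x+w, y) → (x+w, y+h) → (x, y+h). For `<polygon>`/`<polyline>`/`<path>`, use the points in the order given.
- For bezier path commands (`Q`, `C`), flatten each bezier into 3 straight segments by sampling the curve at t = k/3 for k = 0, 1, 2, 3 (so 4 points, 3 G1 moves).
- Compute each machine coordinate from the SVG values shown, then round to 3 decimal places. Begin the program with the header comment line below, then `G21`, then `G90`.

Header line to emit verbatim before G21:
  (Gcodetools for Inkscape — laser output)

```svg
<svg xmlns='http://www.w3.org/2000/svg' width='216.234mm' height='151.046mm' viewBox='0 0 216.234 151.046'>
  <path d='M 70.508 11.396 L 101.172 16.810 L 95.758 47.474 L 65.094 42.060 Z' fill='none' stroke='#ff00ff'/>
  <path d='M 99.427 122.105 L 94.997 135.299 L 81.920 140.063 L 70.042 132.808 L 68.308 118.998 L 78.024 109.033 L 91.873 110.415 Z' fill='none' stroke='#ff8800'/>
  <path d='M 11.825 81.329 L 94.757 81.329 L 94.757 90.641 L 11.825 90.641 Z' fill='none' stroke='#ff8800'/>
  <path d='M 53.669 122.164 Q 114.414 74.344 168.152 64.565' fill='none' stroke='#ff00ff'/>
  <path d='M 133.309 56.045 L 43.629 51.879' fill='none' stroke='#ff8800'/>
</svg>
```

Since the viewBox matches the mm dimensions, user units are millimetres directly. The only transform is the Y-flip y_m = 151.046 − y_svg.

Shape 1 is a regular polygon drawn with `<path>`. Its stroke #ff00ff means engrave at S390, F4380. After flipping Y the toolpath is (70.508,139.650) → (101.172,134.236) → (95.758,103.572) → (65.094,108.986) → (70.508,139.650), returning to the start.

Shape 2 is a regular polygon drawn with `<path>`. Its stroke #ff8800 means cut at S817, F1394. After flipping Y the toolpath is (99.427,28.941) → (94.997,15.747) → (81.920,10.983) → (70.042,18.238) → (68.308,32.048) → (78.024,42.013) → (91.873,40.631) → (99.427,28.941), returning to the start.

Shape 3 is a rectangle drawn with `<path>`. Its stroke #ff8800 means cut at S817, F1394. After flipping Y the toolpath is (11.825,69.717) → (94.757,69.717) → (94.757,60.405) → (11.825,60.405) → (11.825,69.717), returning to the start.

Shape 4 is a quadratic bezier drawn with `<path>`. Its stroke #ff00ff means engrave at S390, F4380. After flipping Y the toolpath is (53.669,28.882) → (93.387,56.535) → (131.548,75.735) → (168.152,86.481).

Shape 5 is a line segment drawn with `<path>`. Its stroke #ff8800 means cut at S817, F1394. After flipping Y the toolpath is (133.309,95.001) → (43.629,99.167).

(Gcodetools for Inkscape — laser output)
G21
G90
G0 X70.508 Y139.650
M3 S390
G1 X101.172 Y134.236 F4380
G1 X95.758 Y103.572
G1 X65.094 Y108.986
G1 X70.508 Y139.650
M5
G0 X99.427 Y28.941
M3 S817
G1 X94.997 Y15.747 F1394
G1 X81.920 Y10.983
G1 X70.042 Y18.238
G1 X68.308 Y32.048
G1 X78.024 Y42.013
G1 X91.873 Y40.631
G1 X99.427 Y28.941
M5
G0 X11.825 Y69.717
M3 S817
G1 X94.757 Y69.717 F1394
G1 X94.757 Y60.405
G1 X11.825 Y60.405
G1 X11.825 Y69.717
M5
G0 X53.669 Y28.882
M3 S390
G1 X93.387 Y56.535 F4380
G1 X131.548 Y75.735
G1 X168.152 Y86.481
M5
G0 X133.309 Y95.001
M3 S817
G1 X43.629 Y99.167 F1394
M5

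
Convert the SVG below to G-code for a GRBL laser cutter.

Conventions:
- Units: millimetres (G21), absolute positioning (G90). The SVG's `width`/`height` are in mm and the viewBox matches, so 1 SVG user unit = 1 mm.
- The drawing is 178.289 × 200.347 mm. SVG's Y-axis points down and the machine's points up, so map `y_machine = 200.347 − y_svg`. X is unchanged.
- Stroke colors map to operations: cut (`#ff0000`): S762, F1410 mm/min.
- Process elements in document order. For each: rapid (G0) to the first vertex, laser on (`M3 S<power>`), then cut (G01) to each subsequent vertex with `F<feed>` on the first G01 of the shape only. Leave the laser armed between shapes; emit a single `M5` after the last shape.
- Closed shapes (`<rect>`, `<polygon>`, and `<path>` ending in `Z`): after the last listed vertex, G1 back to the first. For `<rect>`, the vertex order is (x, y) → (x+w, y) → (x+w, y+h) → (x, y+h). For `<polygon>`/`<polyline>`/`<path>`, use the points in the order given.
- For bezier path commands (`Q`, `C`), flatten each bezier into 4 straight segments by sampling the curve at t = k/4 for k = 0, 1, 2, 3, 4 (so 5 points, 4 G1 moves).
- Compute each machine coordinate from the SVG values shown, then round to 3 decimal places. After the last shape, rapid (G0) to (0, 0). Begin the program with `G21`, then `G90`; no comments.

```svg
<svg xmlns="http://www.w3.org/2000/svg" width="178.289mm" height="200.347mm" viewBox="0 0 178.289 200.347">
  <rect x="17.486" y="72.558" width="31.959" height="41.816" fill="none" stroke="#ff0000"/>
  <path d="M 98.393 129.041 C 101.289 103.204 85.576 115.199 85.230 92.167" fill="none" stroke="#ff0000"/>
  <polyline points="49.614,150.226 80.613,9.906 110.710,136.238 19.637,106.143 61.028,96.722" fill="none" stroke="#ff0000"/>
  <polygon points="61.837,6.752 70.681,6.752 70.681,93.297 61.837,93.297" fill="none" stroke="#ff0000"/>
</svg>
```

Since the viewBox matches the mm dimensions, user units are millimetres directly. The only transform is the Y-flip y_m = 200.347 − y_svg.

Shape 1 is a rectangle drawn with `<rect>`. Its stroke #ff0000 means cut at S762, F1410. After flipping Y the toolpath is (17.486,127.789) → (49.445,127.789) → (49.445,85.973) → (17.486,85.973) → (17.486,127.789), returning to the start.

Shape 2 is a cubic bezier drawn with `<path>`. Its stroke #ff0000 means cut at S762, F1410. After flipping Y the toolpath is (98.393,71.306) → (97.607,84.729) → (93.027,90.795) → (87.840,96.335) → (85.230,108.180).

Shape 3 is a open polyline drawn with `<polyline>`. Its stroke #ff0000 means cut at S762, F1410. After flipping Y the toolpath is (49.614,50.121) → (80.613,190.441) → (110.710,64.109) → (19.637,94.204) → (61.028,103.625).

Shape 4 is a rectangle drawn with `<polygon>`. Its stroke #ff0000 means cut at S762, F1410. After flipping Y the toolpath is (61.837,193.595) → (70.681,193.595) → (70.681,107.050) → (61.837,107.050) → (61.837,193.595), returning to the start.

G21
G90
G0 X17.486 Y127.789
M3 S762
G01 X49.445 Y127.789 F1410
G01 X49.445 Y85.973
G01 X17.486 Y85.973
G01 X17.486 Y127.789
G0 X98.393 Y71.306
M3 S762
G01 X97.607 Y84.729 F1410
G01 X93.027 Y90.795
G01 X87.840 Y96.335
G01 X85.230 Y108.180
G0 X49.614 Y50.121
M3 S762
G01 X80.613 Y190.441 F1410
G01 X110.710 Y64.109
G01 X19.637 Y94.204
G01 X61.028 Y103.625
G0 X61.837 Y193.595
M3 S762
G01 X70.681 Y193.595 F1410
G01 X70.681 Y107.050
G01 X61.837 Y107.050
G01 X61.837 Y193.595
M5
G0 X0.000 Y0.000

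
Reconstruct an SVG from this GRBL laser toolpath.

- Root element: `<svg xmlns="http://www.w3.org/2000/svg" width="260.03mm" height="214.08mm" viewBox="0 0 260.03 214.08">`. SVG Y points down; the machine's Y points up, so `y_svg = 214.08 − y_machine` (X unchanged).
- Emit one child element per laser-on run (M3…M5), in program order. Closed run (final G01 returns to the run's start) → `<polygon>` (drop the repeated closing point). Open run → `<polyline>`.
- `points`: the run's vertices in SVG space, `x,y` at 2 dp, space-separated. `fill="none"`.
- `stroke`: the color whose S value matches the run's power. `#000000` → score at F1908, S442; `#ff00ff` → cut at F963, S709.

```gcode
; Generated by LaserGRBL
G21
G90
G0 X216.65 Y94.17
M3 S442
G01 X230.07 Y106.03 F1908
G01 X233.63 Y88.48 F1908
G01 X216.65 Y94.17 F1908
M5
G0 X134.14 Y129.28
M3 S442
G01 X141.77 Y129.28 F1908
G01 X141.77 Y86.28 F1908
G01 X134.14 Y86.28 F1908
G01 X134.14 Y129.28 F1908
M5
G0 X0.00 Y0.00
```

Each laser-on run becomes one SVG element. Flip Y back into SVG space with y_svg = 214.08 − y_machine. Every run uses S442, so all elements get stroke `#000000` (score).

Run 1: The run returns to its start, so emit a `<polygon>` with points (Y-flipped): 216.65,119.91 230.07,108.05 233.63,125.60.

Run 2: The run returns to its start, so emit a `<polygon>` with points (Y-flipped): 134.14,84.80 141.77,84.80 141.77,127.80 134.14,127.80.

<svg xmlns="http://www.w3.org/2000/svg" width="260.03mm" height="214.08mm" viewBox="0 0 260.03 214.08">
  <polygon points="216.65,119.91 230.07,108.05 233.63,125.60" fill="none" stroke="#000000"/>
  <polygon points="134.14,84.80 141.77,84.80 141.77,127.80 134.14,127.80" fill="none" stroke="#000000"/>
</svg>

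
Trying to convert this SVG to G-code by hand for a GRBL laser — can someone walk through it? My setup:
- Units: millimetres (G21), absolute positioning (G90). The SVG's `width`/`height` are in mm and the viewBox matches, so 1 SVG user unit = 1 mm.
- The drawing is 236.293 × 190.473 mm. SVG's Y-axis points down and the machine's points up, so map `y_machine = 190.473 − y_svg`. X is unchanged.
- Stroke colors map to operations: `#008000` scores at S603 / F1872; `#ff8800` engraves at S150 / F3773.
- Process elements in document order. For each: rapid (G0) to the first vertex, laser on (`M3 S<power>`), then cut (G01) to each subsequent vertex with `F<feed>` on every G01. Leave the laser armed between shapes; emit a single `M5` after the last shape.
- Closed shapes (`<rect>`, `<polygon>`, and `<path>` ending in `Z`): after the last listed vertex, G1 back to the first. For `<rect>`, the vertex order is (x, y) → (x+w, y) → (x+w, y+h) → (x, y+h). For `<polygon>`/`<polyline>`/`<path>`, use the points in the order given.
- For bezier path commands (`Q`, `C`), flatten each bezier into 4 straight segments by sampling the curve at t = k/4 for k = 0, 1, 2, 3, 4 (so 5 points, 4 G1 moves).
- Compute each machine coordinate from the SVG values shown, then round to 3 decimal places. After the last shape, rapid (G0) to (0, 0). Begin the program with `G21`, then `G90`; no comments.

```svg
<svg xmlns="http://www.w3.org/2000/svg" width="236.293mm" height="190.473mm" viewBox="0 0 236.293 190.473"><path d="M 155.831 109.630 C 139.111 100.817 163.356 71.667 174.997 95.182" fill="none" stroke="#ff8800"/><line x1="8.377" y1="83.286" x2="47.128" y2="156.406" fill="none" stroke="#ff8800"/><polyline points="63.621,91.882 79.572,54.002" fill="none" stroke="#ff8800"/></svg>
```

G21
G90
G0 X155.831 Y80.843
M3 S150
G01 X150.135 Y90.125 F3773
G01 X154.779 Y100.190 F3773
G01 X164.740 Y104.193 F3773
G01 X174.997 Y95.291 F3773
G0 X8.377 Y107.187
M3 S150
G01 X47.128 Y34.067 F3773
G0 X63.621 Y98.591
M3 S150
G01 X79.572 Y136.471 F3773
M5
G0 X0.000 Y0.000

viewBox `0 0 236.293 190.473` with mm width/height → 1 unit = 1 mm. Flip: y_m = 190.473 − y_svg.

**Shape 1** — `<path>` cubic bezier, stroke `#ff8800` → engrave (S150, F3773). Control points (SVG): P0=(155.831,109.630), P1=(139.111,100.817), P2=(163.356,71.667), P3=(174.997,95.182); sampled at t=k/4. Machine vertices: (155.831,80.843) → (150.135,90.125) → (154.779,100.190) → (164.740,104.193) → (174.997,95.291). Open path.

**Shape 2** — `<line>` line segment, stroke `#ff8800` → engrave (S150, F3773). Machine vertices: (8.377,107.187) → (47.128,34.067). Open path.

**Shape 3** — `<polyline>` line segment, stroke `#ff8800` → engrave (S150, F3773). Machine vertices: (63.621,98.591) → (79.572,136.471). Open path.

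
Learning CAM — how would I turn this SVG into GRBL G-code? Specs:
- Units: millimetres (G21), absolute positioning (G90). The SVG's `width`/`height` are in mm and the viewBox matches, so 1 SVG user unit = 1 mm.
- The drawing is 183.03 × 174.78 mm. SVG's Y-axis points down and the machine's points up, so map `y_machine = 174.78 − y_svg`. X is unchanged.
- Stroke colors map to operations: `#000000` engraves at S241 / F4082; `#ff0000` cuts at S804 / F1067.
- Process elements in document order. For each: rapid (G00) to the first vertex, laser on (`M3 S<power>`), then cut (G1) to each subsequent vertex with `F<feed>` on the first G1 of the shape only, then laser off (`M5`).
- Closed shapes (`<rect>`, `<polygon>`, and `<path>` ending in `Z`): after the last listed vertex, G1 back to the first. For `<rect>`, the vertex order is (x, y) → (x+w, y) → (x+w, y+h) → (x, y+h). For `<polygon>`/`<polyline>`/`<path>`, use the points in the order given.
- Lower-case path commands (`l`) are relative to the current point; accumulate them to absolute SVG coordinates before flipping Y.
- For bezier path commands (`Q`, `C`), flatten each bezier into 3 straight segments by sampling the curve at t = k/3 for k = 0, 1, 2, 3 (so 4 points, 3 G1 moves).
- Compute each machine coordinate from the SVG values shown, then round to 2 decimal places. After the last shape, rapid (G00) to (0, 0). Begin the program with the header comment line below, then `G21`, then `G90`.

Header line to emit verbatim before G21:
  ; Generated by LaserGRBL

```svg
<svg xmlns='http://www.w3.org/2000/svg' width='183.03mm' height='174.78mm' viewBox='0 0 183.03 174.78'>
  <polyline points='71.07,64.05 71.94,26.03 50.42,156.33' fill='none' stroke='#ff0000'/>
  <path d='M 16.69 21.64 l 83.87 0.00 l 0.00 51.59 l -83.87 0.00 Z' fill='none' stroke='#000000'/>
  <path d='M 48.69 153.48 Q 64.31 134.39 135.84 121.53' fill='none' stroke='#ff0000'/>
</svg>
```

viewBox `0 0 183.03 174.78` with mm width/height → 1 unit = 1 mm. Flip: y_m = 174.78 − y_svg.

**Shape 1** — `<polyline>` open polyline, stroke `#ff0000` → cut (S804, F1067). Machine vertices: (71.07,110.73) → (71.94,148.75) → (50.42,18.45). Open path.

**Shape 2** — `<path>` rectangle, stroke `#000000` → engrave (S241, F4082). Machine vertices: (16.69,153.14) → (100.56,153.14) → (100.56,101.55) → (16.69,101.55) → (16.69,153.14). Closed: final G1 returns to the first vertex.

**Shape 3** — `<path>` quadratic bezier, stroke `#ff0000` → cut (S804, F1067). Control points (SVG): P0=(48.69,153.48), P1=(64.31,134.39), P2=(135.84,121.53); sampled at t=k/3. Machine vertices: (48.69,21.30) → (65.32,33.33) → (94.37,43.98) → (135.84,53.25). Open path.

; Generated by LaserGRBL
G21
G90
G00 X71.07 Y110.73
M3 S804
G1 X71.94 Y148.75 F1067
G1 X50.42 Y18.45
M5
G00 X16.69 Y153.14
M3 S241
G1 X100.56 Y153.14 F4082
G1 X100.56 Y101.55
G1 X16.69 Y101.55
G1 X16.69 Y153.14
M5
G00 X48.69 Y21.30
M3 S804
G1 X65.32 Y33.33 F1067
G1 X94.37 Y43.98
G1 X135.84 Y53.25
M5
G00 X0.00 Y0.00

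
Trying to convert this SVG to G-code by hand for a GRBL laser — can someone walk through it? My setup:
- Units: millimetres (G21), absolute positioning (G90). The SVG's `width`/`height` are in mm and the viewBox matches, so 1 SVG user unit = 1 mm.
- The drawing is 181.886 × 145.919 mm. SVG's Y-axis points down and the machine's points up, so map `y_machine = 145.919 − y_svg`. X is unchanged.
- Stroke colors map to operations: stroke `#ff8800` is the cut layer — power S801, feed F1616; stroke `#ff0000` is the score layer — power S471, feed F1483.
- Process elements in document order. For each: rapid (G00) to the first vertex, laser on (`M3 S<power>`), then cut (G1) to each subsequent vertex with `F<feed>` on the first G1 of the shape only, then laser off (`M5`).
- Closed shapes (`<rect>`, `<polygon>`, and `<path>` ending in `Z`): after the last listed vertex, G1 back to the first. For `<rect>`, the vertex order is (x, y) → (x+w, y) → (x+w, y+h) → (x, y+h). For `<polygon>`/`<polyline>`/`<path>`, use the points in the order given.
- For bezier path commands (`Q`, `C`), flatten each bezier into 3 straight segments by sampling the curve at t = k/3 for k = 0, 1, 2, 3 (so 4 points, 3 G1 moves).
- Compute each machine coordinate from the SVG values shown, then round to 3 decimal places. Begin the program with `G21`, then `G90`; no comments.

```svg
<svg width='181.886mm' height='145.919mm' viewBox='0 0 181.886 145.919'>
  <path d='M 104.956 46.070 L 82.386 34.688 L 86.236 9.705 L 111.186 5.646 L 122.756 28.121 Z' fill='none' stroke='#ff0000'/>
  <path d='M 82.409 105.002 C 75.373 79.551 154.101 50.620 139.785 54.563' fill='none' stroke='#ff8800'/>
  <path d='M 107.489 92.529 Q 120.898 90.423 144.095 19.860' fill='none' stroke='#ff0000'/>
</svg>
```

viewBox `0 0 181.886 145.919` with mm width/height → 1 unit = 1 mm. Flip: y_m = 145.919 − y_svg.

**Shape 1** — `<path>` regular polygon, stroke `#ff0000` → score (S471, F1483). Machine vertices: (104.956,99.849) → (82.386,111.231) → (86.236,136.214) → (111.186,140.273) → (122.756,117.798) → (104.956,99.849). Closed: final G1 returns to the first vertex.

**Shape 2** — `<path>` cubic bezier, stroke `#ff8800` → cut (S801, F1616). Control points (SVG): P0=(82.409,105.002), P1=(75.373,79.551), P2=(154.101,50.620), P3=(139.785,54.563); sampled at t=k/3. Machine vertices: (82.409,40.917) → (97.338,66.182) → (129.709,85.687) → (139.785,91.356). Open path.

**Shape 3** — `<path>` quadratic bezier, stroke `#ff0000` → score (S471, F1483). Control points (SVG): P0=(107.489,92.529), P1=(120.898,90.423), P2=(144.095,19.860); sampled at t=k/3. Machine vertices: (107.489,53.390) → (117.516,62.400) → (129.718,86.623) → (144.095,126.059). Open path.

G21
G90
G00 X104.956 Y99.849
M3 S471
G1 X82.386 Y111.231 F1483
G1 X86.236 Y136.214
G1 X111.186 Y140.273
G1 X122.756 Y117.798
G1 X104.956 Y99.849
M5
G00 X82.409 Y40.917
M3 S801
G1 X97.338 Y66.182 F1616
G1 X129.709 Y85.687
G1 X139.785 Y91.356
M5
G00 X107.489 Y53.390
M3 S471
G1 X117.516 Y62.400 F1483
G1 X129.718 Y86.623
G1 X144.095 Y126.059
M5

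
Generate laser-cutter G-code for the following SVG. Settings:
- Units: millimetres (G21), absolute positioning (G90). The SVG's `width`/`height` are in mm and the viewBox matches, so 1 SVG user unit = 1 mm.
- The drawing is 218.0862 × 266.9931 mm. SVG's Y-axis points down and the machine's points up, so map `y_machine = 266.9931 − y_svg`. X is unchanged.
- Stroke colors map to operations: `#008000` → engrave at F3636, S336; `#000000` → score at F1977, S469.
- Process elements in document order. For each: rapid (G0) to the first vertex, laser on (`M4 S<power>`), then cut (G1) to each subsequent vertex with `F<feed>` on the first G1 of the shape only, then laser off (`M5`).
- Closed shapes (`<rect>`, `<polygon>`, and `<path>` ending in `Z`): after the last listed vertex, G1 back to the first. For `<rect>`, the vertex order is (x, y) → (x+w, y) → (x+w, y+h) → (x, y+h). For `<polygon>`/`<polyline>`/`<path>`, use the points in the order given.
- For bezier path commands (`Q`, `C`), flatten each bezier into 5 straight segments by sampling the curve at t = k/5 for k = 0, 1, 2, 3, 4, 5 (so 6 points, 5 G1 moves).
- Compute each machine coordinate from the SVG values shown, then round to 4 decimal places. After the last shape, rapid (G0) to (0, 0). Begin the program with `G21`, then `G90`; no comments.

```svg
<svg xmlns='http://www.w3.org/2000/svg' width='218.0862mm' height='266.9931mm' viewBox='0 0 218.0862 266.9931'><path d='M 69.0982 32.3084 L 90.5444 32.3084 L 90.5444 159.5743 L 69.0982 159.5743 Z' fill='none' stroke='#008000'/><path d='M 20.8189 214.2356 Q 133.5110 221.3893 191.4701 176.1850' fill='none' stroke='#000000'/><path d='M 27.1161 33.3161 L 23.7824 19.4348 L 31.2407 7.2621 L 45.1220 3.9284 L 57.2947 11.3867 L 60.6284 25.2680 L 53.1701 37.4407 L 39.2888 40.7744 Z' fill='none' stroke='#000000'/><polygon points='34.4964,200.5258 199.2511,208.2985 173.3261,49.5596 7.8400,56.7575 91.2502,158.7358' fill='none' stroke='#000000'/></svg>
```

1 u = 1 mm; y_m = 266.9931 − y.

[1] `<path>` rectangle, #008000→engrave S336 F3636: (69.0982,234.6847) → (90.5444,234.6847) → (90.5444,107.4188) → (69.0982,107.4188) → (69.0982,234.6847) (closed)

[2] `<path>` quadratic bezier, #000000→score S469 F1977: (20.8189,52.7575) → (63.7064,51.9903) → (102.2153,55.4118) → (136.3455,63.0219) → (166.0971,74.8207) → (191.4701,90.8081)

[3] `<path>` regular polygon, #000000→score S469 F1977: (27.1161,233.6770) → (23.7824,247.5583) → (31.2407,259.7310) → (45.1220,263.0647) → (57.2947,255.6064) → (60.6284,241.7251) → (53.1701,229.5524) → (39.2888,226.2187) → (27.1161,233.6770) (closed)

[4] `<polygon>` closed polygon, #000000→score S469 F1977: (34.4964,66.4673) → (199.2511,58.6946) → (173.3261,217.4335) → (7.8400,210.2356) → (91.2502,108.2573) → (34.4964,66.4673) (closed)

G21
G90
G0 X69.0982 Y234.6847
M4 S336
G1 X90.5444 Y234.6847 F3636
G1 X90.5444 Y107.4188
G1 X69.0982 Y107.4188
G1 X69.0982 Y234.6847
M5
G0 X20.8189 Y52.7575
M4 S469
G1 X63.7064 Y51.9903 F1977
G1 X102.2153 Y55.4118
G1 X136.3455 Y63.0219
G1 X166.0971 Y74.8207
G1 X191.4701 Y90.8081
M5
G0 X27.1161 Y233.6770
M4 S469
G1 X23.7824 Y247.5583 F1977
G1 X31.2407 Y259.7310
G1 X45.1220 Y263.0647
G1 X57.2947 Y255.6064
G1 X60.6284 Y241.7251
G1 X53.1701 Y229.5524
G1 X39.2888 Y226.2187
G1 X27.1161 Y233.6770
M5
G0 X34.4964 Y66.4673
M4 S469
G1 X199.2511 Y58.6946 F1977
G1 X173.3261 Y217.4335
G1 X7.8400 Y210.2356
G1 X91.2502 Y108.2573
G1 X34.4964 Y66.4673
M5
G0 X0.0000 Y0.0000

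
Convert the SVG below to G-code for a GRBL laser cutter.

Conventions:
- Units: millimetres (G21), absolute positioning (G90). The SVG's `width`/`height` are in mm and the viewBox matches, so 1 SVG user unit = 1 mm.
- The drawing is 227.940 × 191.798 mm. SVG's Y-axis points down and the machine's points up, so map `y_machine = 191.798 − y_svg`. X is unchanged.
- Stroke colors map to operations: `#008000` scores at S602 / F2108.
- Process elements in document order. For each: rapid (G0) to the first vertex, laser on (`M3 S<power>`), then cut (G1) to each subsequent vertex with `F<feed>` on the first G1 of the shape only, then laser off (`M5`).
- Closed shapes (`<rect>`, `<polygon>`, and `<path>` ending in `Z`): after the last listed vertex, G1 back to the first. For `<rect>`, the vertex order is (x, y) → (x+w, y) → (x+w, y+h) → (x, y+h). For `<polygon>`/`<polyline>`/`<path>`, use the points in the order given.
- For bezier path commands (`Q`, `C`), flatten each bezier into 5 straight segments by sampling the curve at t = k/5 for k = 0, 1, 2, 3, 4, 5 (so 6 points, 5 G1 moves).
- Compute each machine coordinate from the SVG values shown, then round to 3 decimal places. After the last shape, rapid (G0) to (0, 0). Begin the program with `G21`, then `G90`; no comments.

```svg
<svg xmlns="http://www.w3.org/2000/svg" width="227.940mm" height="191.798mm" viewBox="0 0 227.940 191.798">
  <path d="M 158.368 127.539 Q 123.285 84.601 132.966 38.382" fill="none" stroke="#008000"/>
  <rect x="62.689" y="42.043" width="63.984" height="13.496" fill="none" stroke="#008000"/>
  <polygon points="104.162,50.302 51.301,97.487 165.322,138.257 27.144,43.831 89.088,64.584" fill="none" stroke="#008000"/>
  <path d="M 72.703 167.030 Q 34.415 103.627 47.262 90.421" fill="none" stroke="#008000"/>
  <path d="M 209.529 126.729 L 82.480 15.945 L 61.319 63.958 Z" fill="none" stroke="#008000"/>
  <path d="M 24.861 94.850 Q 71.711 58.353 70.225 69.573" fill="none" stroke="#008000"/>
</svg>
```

G21
G90
G0 X158.368 Y64.259
M3 S602
G1 X146.125 Y81.565 F2108
G1 X137.464 Y99.134
G1 X132.383 Y116.966
G1 X130.884 Y135.060
G1 X132.966 Y153.416
M5
G0 X62.689 Y149.755
M3 S602
G1 X126.673 Y149.755 F2108
G1 X126.673 Y136.259
G1 X62.689 Y136.259
G1 X62.689 Y149.755
M5
G0 X104.162 Y141.496
M3 S602
G1 X51.301 Y94.311 F2108
G1 X165.322 Y53.541
G1 X27.144 Y147.967
G1 X89.088 Y127.214
G1 X104.162 Y141.496
M5
G0 X72.703 Y24.768
M3 S602
G1 X59.433 Y48.121 F2108
G1 X50.254 Y67.459
G1 X45.166 Y82.781
G1 X44.169 Y94.087
G1 X47.262 Y101.377
M5
G0 X209.529 Y65.069
M3 S602
G1 X82.480 Y175.853 F2108
G1 X61.319 Y127.840
G1 X209.529 Y65.069
M5
G0 X24.861 Y96.948
M3 S602
G1 X41.668 Y109.638 F2108
G1 X54.607 Y118.511
G1 X63.680 Y123.566
G1 X68.886 Y124.804
G1 X70.225 Y122.225
M5
G0 X0.000 Y0.000

Since the viewBox matches the mm dimensions, user units are millimetres directly. The only transform is the Y-flip y_m = 191.798 − y_svg.

Shape 1 is a quadratic bezier drawn with `<path>`. Its stroke #008000 means score at S602, F2108. After flipping Y the toolpath is (158.368,64.259) → (146.125,81.565) → (137.464,99.134) → (132.383,116.966) → (130.884,135.060) → (132.966,153.416).

Shape 2 is a rectangle drawn with `<rect>`. Its stroke #008000 means score at S602, F2108. After flipping Y the toolpath is (62.689,149.755) → (126.673,149.755) → (126.673,136.259) → (62.689,136.259) → (62.689,149.755), returning to the start.

Shape 3 is a closed polygon drawn with `<polygon>`. Its stroke #008000 means score at S602, F2108. After flipping Y the toolpath is (104.162,141.496) → (51.301,94.311) → (165.322,53.541) → (27.144,147.967) → (89.088,127.214) → (104.162,141.496), returning to the start.

Shape 4 is a quadratic bezier drawn with `<path>`. Its stroke #008000 means score at S602, F2108. After flipping Y the toolpath is (72.703,24.768) → (59.433,48.121) → (50.254,67.459) → (45.166,82.781) → (44.169,94.087) → (47.262,101.377).

Shape 5 is a closed polygon drawn with `<path>`. Its stroke #008000 means score at S602, F2108. After flipping Y the toolpath is (209.529,65.069) → (82.480,175.853) → (61.319,127.840) → (209.529,65.069), returning to the start.

Shape 6 is a quadratic bezier drawn with `<path>`. Its stroke #008000 means score at S602, F2108. After flipping Y the toolpath is (24.861,96.948) → (41.668,109.638) → (54.607,118.511) → (63.680,123.566) → (68.886,124.804) → (70.225,122.225).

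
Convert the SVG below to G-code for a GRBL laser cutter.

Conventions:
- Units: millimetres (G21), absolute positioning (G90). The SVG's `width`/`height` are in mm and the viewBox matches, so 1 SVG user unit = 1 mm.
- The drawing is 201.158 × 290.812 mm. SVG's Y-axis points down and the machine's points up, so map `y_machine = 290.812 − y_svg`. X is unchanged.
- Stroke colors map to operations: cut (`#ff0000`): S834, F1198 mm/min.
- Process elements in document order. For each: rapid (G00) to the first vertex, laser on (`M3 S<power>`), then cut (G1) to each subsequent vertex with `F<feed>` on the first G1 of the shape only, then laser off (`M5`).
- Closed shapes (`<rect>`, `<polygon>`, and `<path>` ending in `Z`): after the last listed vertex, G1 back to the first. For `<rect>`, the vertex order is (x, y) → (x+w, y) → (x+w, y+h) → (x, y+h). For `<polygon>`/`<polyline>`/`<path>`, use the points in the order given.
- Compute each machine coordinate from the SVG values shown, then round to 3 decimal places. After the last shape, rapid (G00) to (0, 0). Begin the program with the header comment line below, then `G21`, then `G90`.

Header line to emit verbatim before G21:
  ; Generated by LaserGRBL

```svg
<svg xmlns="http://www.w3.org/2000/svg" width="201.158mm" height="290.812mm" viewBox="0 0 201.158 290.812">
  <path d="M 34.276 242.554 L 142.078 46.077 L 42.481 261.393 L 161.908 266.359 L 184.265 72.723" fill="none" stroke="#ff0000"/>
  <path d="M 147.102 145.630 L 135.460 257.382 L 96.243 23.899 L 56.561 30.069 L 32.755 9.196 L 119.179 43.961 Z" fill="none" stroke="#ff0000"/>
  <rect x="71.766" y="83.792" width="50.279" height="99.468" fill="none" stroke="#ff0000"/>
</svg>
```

; Generated by LaserGRBL
G21
G90
G00 X34.276 Y48.258
M3 S834
G1 X142.078 Y244.735 F1198
G1 X42.481 Y29.419
G1 X161.908 Y24.453
G1 X184.265 Y218.089
M5
G00 X147.102 Y145.182
M3 S834
G1 X135.460 Y33.430 F1198
G1 X96.243 Y266.913
G1 X56.561 Y260.743
G1 X32.755 Y281.616
G1 X119.179 Y246.851
G1 X147.102 Y145.182
M5
G00 X71.766 Y207.020
M3 S834
G1 X122.045 Y207.020 F1198
G1 X122.045 Y107.552
G1 X71.766 Y107.552
G1 X71.766 Y207.020
M5
G00 X0.000 Y0.000

Since the viewBox matches the mm dimensions, user units are millimetres directly. The only transform is the Y-flip y_m = 290.812 − y_svg.

Shape 1 is a open polyline drawn with `<path>`. Its stroke #ff0000 means cut at S834, F1198. After flipping Y the toolpath is (34.276,48.258) → (142.078,244.735) → (42.481,29.419) → (161.908,24.453) → (184.265,218.089).

Shape 2 is a closed polygon drawn with `<path>`. Its stroke #ff0000 means cut at S834, F1198. After flipping Y the toolpath is (147.102,145.182) → (135.460,33.430) → (96.243,266.913) → (56.561,260.743) → (32.755,281.616) → (119.179,246.851) → (147.102,145.182), returning to the start.

Shape 3 is a rectangle drawn with `<rect>`. Its stroke #ff0000 means cut at S834, F1198. After flipping Y the toolpath is (71.766,207.020) → (122.045,207.020) → (122.045,107.552) → (71.766,107.552) → (71.766,207.020), returning to the start.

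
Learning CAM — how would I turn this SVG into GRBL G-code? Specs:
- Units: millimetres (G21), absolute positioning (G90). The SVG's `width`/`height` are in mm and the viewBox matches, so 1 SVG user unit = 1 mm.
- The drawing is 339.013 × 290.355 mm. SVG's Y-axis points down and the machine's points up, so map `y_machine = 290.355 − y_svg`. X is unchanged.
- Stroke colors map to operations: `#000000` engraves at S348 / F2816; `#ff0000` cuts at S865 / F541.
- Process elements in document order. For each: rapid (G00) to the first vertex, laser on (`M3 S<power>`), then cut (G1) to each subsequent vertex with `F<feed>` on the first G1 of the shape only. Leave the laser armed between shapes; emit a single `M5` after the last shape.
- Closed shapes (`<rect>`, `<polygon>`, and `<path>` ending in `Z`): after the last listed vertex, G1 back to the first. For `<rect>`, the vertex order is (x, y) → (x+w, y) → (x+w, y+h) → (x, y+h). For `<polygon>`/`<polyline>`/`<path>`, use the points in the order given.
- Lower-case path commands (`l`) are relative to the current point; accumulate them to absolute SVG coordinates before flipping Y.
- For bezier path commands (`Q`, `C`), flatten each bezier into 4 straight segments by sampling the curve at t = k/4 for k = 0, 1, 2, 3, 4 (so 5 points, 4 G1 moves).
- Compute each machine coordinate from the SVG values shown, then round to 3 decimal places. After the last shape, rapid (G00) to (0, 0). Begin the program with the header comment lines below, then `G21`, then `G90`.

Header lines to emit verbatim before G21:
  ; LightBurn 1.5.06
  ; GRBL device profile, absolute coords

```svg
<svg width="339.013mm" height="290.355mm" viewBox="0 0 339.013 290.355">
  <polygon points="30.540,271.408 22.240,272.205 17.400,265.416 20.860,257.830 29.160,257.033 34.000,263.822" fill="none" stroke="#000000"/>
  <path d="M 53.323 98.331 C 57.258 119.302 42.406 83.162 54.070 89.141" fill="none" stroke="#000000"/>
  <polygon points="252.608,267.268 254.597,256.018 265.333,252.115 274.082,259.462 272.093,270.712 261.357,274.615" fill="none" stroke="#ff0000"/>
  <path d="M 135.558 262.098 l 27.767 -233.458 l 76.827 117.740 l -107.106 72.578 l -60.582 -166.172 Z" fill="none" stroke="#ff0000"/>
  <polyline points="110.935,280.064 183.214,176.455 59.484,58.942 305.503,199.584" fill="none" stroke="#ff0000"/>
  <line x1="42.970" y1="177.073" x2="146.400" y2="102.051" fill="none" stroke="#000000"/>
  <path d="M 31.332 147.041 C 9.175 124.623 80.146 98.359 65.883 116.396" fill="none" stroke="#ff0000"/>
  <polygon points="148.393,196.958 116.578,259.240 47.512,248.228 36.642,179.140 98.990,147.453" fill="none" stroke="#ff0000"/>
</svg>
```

; LightBurn 1.5.06
; GRBL device profile, absolute coords
G21
G90
G00 X30.540 Y18.947
M3 S348
G1 X22.240 Y18.150 F2816
G1 X17.400 Y24.939
G1 X20.860 Y32.525
G1 X29.160 Y33.322
G1 X34.000 Y26.533
G1 X30.540 Y18.947
G00 X53.323 Y192.024
M3 S348
G1 X53.460 Y185.454 F2816
G1 X50.798 Y190.997
G1 X49.586 Y199.351
G1 X54.070 Y201.214
G00 X252.608 Y23.087
M3 S865
G1 X254.597 Y34.337 F541
G1 X265.333 Y38.240
G1 X274.082 Y30.893
G1 X272.093 Y19.643
G1 X261.357 Y15.740
G1 X252.608 Y23.087
G00 X135.558 Y28.257
M3 S865
G1 X163.325 Y261.715 F541
G1 X240.152 Y143.975
G1 X133.046 Y71.397
G1 X72.464 Y237.569
G1 X135.558 Y28.257
G00 X110.935 Y10.291
M3 S865
G1 X183.214 Y113.900 F541
G1 X59.484 Y231.413
G1 X305.503 Y90.771
G00 X42.970 Y113.282
M3 S348
G1 X146.400 Y188.304 F2816
G00 X31.332 Y143.314
M3 S865
G1 X29.389 Y160.096 F541
G1 X45.647 Y173.807
G1 X63.386 Y179.933
G1 X65.883 Y173.959
G00 X148.393 Y93.397
M3 S865
G1 X116.578 Y31.115 F541
G1 X47.512 Y42.127
G1 X36.642 Y111.215
G1 X98.990 Y142.902
G1 X148.393 Y93.397
M5
G00 X0.000 Y0.000

Since the viewBox matches the mm dimensions, user units are millimetres directly. The only transform is the Y-flip y_m = 290.355 − y_svg.

Shape 1 is a regular polygon drawn with `<polygon>`. Its stroke #000000 means engrave at S348, F2816. After flipping Y the toolpath is (30.540,18.947) → (22.240,18.150) → (17.400,24.939) → (20.860,32.525) → (29.160,33.322) → (34.000,26.533) → (30.540,18.947), returning to the start.

Shape 2 is a cubic bezier drawn with `<path>`. Its stroke #000000 means engrave at S348, F2816. After flipping Y the toolpath is (53.323,192.024) → (53.460,185.454) → (50.798,190.997) → (49.586,199.351) → (54.070,201.214).

Shape 3 is a regular polygon drawn with `<polygon>`. Its stroke #ff0000 means cut at S865, F541. After flipping Y the toolpath is (252.608,23.087) → (254.597,34.337) → (265.333,38.240) → (274.082,30.893) → (272.093,19.643) → (261.357,15.740) → (252.608,23.087), returning to the start.

Shape 4 is a closed polygon drawn with `<path>`. Its stroke #ff0000 means cut at S865, F541. After flipping Y the toolpath is (135.558,28.257) → (163.325,261.715) → (240.152,143.975) → (133.046,71.397) → (72.464,237.569) → (135.558,28.257), returning to the start.

Shape 5 is a open polyline drawn with `<polyline>`. Its stroke #ff0000 means cut at S865, F541. After flipping Y the toolpath is (110.935,10.291) → (183.214,113.900) → (59.484,231.413) → (305.503,90.771).

Shape 6 is a line segment drawn with `<line>`. Its stroke #000000 means engrave at S348, F2816. After flipping Y the toolpath is (42.970,113.282) → (146.400,188.304).

Shape 7 is a cubic bezier drawn with `<path>`. Its stroke #ff0000 means cut at S865, F541. After flipping Y the toolpath is (31.332,143.314) → (29.389,160.096) → (45.647,173.807) → (63.386,179.933) → (65.883,173.959).

Shape 8 is a regular polygon drawn with `<polygon>`. Its stroke #ff0000 means cut at S865, F541. After flipping Y the toolpath is (148.393,93.397) → (116.578,31.115) → (47.512,42.127) → (36.642,111.215) → (98.990,142.902) → (148.393,93.397), returning to the start.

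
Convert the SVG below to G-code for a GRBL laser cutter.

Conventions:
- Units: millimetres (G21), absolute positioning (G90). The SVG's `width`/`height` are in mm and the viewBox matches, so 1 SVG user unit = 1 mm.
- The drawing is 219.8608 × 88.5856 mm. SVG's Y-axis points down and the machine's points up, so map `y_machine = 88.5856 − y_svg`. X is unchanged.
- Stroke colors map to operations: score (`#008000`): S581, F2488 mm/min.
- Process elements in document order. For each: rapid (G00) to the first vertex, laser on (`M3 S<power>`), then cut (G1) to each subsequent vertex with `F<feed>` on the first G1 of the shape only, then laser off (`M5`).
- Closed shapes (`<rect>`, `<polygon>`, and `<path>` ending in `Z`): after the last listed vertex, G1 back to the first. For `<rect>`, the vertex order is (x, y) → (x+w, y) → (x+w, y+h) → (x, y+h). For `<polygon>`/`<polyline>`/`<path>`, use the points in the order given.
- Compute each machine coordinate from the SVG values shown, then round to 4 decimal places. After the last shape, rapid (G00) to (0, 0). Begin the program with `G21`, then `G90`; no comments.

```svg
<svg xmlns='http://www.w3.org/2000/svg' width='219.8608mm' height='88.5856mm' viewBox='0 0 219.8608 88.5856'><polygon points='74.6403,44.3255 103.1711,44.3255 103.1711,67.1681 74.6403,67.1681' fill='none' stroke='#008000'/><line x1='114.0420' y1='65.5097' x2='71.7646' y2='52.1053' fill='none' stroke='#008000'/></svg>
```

1 u = 1 mm; y_m = 88.5856 − y.

[1] `<polygon>` rectangle, #008000→score S581 F2488: (74.6403,44.2601) → (103.1711,44.2601) → (103.1711,21.4175) → (74.6403,21.4175) → (74.6403,44.2601) (closed)

[2] `<line>` line segment, #008000→score S581 F2488: (114.0420,23.0759) → (71.7646,36.4803)

G21
G90
G00 X74.6403 Y44.2601
M3 S581
G1 X103.1711 Y44.2601 F2488
G1 X103.1711 Y21.4175
G1 X74.6403 Y21.4175
G1 X74.6403 Y44.2601
M5
G00 X114.0420 Y23.0759
M3 S581
G1 X71.7646 Y36.4803 F2488
M5
G00 X0.0000 Y0.0000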